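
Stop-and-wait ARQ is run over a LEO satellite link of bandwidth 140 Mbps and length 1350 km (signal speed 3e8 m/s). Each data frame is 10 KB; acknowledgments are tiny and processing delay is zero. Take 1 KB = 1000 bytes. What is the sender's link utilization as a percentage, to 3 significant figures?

5.97 %

t_tx = L/R = 80000/140000000 = 0.000571429 s.
t_prop = 1350000/300000000 = 0.0045 s; RTT = 0.009 s.
Cycle = t_tx + RTT = 0.00957143 s.
Utilization = t_tx / cycle = 0.000571429/0.00957143 = 5.97 %.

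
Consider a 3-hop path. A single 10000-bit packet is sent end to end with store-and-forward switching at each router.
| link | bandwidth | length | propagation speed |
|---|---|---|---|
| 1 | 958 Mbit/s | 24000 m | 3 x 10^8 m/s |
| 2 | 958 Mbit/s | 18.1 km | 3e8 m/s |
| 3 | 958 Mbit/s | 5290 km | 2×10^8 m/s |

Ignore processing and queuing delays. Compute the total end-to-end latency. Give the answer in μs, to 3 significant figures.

26600 μs

Transmission delay per hop = L/R = 10000/958000000 = 10.4384 μs; 3 hops → 31.3152 μs.
Propagation delays (d/s per hop): 80, 60.3333, 26450 μs; sum = 26590.3 μs.
End-to-end = 26600 μs.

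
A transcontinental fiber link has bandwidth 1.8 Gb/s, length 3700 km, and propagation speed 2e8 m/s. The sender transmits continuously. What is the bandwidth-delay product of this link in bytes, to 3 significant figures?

Propagation delay = 3700000 / 200000000 = 0.0185 s.
BDP = R × t_prop = 1800000000 × 0.0185 = 33300000 bits.
In bytes: 33300000/8 = 4160000 bytes.

4160000 bytes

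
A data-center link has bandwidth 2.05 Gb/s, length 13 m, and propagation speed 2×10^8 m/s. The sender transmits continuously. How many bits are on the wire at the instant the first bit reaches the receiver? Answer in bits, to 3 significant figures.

133 bits

Propagation delay = 13 / 200000000 = 6.5e-08 s.
BDP = R × t_prop = 2.05e+09 × 6.5e-08 = 133.25 bits.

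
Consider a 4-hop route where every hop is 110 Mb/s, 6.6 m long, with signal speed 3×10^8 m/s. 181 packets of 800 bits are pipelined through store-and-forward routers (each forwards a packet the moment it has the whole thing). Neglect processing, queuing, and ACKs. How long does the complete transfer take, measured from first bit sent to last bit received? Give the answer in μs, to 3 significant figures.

Per-hop transmission t_tx = L/R = 800/110000000 = 7.27273 μs.
Per-hop propagation t_prop = 6.6/300000000 = 0.022 μs.
Pipeline fill: first packet needs 4·t_tx to clear all hops; remaining 180 packets each add one t_tx.
Total = (4+181-1)·t_tx + 4·t_prop = 184·7.27273 + 4·0.022 = 1340 μs.

1340 μs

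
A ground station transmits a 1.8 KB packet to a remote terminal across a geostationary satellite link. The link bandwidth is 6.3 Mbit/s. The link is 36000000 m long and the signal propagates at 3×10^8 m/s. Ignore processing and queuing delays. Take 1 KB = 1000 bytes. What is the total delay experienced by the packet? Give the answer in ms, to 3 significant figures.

L = 14400 bits.
Transmission delay = L/R = 14400 / 6300000 = 2.28571 ms.
Propagation delay = d/s = 36000000 m / 300000000 m/s = 120 ms.
Total = 122 ms.

122 ms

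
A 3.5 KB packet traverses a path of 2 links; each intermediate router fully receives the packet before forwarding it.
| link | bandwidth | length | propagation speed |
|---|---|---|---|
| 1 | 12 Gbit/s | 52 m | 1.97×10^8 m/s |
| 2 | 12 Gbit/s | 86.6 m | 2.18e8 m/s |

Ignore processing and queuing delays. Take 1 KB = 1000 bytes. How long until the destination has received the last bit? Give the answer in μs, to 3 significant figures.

L = 28000 bits.
Transmission delay per hop = L/R = 28000/12000000000 = 2.33333 μs; 2 hops → 4.66667 μs.
Propagation delays (d/s per hop): 0.263959, 0.397248 μs; sum = 0.661207 μs.
End-to-end = 5.33 μs.

5.33 μs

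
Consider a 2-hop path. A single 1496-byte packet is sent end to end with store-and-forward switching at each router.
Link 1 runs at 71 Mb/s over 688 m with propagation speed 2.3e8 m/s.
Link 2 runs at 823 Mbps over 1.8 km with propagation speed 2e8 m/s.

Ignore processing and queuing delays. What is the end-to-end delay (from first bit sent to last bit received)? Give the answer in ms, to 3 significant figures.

L = 1496 × 8 = 11968 bits.
Transmission delays (L/R per hop): 0.168563, 0.0145419 ms; sum = 0.183105 ms.
Propagation delays (d/s per hop): 0.0029913, 0.009 ms; sum = 0.0119913 ms.
End-to-end = 0.195 ms.

0.195 ms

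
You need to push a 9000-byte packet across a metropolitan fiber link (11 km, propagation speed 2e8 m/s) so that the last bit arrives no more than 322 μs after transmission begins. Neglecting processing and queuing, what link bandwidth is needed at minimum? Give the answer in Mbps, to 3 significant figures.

270 Mbps

L = 72000 bits.
Propagation delay = 11000 / 200000000 = 55 μs.
Transmission budget = 322 − 55 = 267 μs.
R ≥ L / t_tx = 72000 bits / 0.000267 s = 270 Mbps.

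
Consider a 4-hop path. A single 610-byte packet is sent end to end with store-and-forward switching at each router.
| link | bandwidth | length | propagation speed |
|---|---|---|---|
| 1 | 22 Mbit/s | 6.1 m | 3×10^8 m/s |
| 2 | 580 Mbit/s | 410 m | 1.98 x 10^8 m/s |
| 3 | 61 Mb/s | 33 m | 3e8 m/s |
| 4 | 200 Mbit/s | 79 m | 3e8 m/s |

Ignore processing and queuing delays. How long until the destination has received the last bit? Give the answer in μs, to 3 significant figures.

337 μs

L = 610 × 8 = 4880 bits.
Transmission delays (L/R per hop): 221.818, 8.41379, 80, 24.4 μs; sum = 334.632 μs.
Propagation delays (d/s per hop): 0.0203333, 2.07071, 0.11, 0.263333 μs; sum = 2.46437 μs.
End-to-end = 337 μs.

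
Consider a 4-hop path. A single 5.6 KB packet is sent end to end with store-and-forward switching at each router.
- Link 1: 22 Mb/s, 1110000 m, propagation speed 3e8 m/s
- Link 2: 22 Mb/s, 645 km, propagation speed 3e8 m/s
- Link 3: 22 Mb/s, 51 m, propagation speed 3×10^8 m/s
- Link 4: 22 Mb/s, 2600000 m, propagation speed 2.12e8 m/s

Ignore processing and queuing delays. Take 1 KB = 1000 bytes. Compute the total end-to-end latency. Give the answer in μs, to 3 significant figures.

26300 μs

L = 44800 bits.
Transmission delay per hop = L/R = 44800/22000000 = 2036.36 μs; 4 hops → 8145.45 μs.
Propagation delays (d/s per hop): 3700, 2150, 0.17, 12264.2 μs; sum = 18114.3 μs.
End-to-end = 26300 μs.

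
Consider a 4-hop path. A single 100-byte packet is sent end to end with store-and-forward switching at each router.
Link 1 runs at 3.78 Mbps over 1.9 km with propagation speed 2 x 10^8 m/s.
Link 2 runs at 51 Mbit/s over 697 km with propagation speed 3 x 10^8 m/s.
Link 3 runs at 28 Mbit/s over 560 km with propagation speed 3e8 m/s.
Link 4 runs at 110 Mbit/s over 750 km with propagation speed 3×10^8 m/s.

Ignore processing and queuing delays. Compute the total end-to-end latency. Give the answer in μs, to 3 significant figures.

6960 μs

L = 100 × 8 = 800 bits.
Transmission delays (L/R per hop): 211.64, 15.6863, 28.5714, 7.27273 μs; sum = 263.171 μs.
Propagation delays (d/s per hop): 9.5, 2323.33, 1866.67, 2500 μs; sum = 6699.5 μs.
End-to-end = 6960 μs.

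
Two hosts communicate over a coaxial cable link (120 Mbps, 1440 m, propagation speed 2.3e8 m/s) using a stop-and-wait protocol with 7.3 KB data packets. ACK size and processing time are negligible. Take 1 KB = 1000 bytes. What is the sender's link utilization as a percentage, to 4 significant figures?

97.49 %

t_tx = L/R = 58400/120000000 = 0.000486667 s.
t_prop = 1440/2.3e+08 = 6.26087e-06 s; RTT = 1.25217e-05 s.
Cycle = t_tx + RTT = 0.000499188 s.
Utilization = t_tx / cycle = 0.000486667/0.000499188 = 97.49 %.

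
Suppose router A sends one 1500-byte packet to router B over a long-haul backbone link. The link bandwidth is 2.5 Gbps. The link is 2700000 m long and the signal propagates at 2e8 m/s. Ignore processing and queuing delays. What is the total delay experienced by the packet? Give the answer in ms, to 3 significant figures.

13.5 ms

L = 1500 × 8 = 12000 bits.
Transmission delay = L/R = 12000 / 2500000000 = 0.0048 ms.
Propagation delay = d/s = 2700000 m / 200000000 m/s = 13.5 ms.
Total = 13.5 ms.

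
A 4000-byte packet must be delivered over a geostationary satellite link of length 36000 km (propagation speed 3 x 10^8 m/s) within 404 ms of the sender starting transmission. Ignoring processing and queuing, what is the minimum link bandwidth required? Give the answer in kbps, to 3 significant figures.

L = 32000 bits.
Propagation delay = 36000000 / 300000000 = 120 ms.
Transmission budget = 404 − 120 = 284 ms.
R ≥ L / t_tx = 32000 bits / 0.284 s = 113 kbps.

113 kbps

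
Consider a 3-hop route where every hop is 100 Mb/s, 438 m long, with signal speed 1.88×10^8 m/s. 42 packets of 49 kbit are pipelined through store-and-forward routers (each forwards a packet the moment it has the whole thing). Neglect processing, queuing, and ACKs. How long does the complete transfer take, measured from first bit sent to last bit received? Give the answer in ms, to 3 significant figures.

Per-hop transmission t_tx = L/R = 49000/100000000 = 0.49 ms.
Per-hop propagation t_prop = 438/188000000 = 0.00232979 ms.
Pipeline fill: first packet needs 3·t_tx to clear all hops; remaining 41 packets each add one t_tx.
Total = (3+42-1)·t_tx + 3·t_prop = 44·0.49 + 3·0.00232979 = 21.6 ms.

21.6 ms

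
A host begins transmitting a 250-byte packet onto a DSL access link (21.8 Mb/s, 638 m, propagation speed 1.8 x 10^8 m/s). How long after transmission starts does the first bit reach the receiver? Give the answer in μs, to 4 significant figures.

First bit experiences only propagation delay: d/s = 638/180000000 = 3.544 μs.

3.544 μs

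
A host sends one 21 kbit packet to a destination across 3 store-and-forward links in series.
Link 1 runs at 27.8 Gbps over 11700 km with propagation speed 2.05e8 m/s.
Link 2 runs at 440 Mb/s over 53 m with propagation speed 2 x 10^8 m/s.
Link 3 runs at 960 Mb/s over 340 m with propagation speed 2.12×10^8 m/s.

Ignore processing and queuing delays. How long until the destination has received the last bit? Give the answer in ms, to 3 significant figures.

57.1 ms

L = 21000 bits.
Transmission delays (L/R per hop): 0.000755396, 0.0477273, 0.021875 ms; sum = 0.0703577 ms.
Propagation delays (d/s per hop): 57.0732, 0.000265, 0.00160377 ms; sum = 57.075 ms.
End-to-end = 57.1 ms.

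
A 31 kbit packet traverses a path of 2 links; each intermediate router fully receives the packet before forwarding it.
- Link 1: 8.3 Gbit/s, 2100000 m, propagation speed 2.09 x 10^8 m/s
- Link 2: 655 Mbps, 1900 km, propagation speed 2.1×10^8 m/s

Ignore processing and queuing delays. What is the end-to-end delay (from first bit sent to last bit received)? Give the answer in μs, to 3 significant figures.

19100 μs

L = 31000 bits.
Transmission delays (L/R per hop): 3.73494, 47.3282 μs; sum = 51.0632 μs.
Propagation delays (d/s per hop): 10047.8, 9047.62 μs; sum = 19095.5 μs.
End-to-end = 19100 μs.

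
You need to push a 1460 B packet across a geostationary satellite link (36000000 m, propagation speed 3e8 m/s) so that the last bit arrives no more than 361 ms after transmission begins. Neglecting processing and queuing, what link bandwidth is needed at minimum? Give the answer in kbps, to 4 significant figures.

L = 11680 bits.
Propagation delay = 36000000 / 300000000 = 120 ms.
Transmission budget = 361 − 120 = 241 ms.
R ≥ L / t_tx = 11680 bits / 0.241 s = 48.46 kbps.

48.46 kbps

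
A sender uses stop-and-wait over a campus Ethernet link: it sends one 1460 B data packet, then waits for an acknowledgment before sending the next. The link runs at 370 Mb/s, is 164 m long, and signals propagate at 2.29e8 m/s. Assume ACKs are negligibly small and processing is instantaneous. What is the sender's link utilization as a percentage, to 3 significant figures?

95.7 %

t_tx = L/R = 11680/370000000 = 3.15676e-05 s.
t_prop = 164/229000000 = 7.16157e-07 s; RTT = 1.43231e-06 s.
Cycle = t_tx + RTT = 3.29999e-05 s.
Utilization = t_tx / cycle = 3.15676e-05/3.29999e-05 = 95.7 %.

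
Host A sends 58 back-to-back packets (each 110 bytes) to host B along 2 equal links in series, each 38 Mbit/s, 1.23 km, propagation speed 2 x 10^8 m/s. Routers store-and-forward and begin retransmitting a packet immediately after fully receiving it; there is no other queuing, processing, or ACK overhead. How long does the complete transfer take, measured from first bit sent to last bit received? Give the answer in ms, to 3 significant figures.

1.38 ms

Per-hop transmission t_tx = L/R = 880/38000000 = 0.0231579 ms.
Per-hop propagation t_prop = 1230/200000000 = 0.00615 ms.
Pipeline fill: first packet needs 2·t_tx to clear all hops; remaining 57 packets each add one t_tx.
Total = (2+58-1)·t_tx + 2·t_prop = 59·0.0231579 + 2·0.00615 = 1.38 ms.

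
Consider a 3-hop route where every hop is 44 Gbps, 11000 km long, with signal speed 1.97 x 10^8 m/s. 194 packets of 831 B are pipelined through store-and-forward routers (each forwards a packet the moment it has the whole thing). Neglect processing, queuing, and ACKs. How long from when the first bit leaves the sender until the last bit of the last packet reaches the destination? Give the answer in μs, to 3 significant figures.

168000 μs

Per-hop transmission t_tx = L/R = 6648/44000000000 = 0.151091 μs.
Per-hop propagation t_prop = 11000000/197000000 = 55837.6 μs.
Pipeline fill: first packet needs 3·t_tx to clear all hops; remaining 193 packets each add one t_tx.
Total = (3+194-1)·t_tx + 3·t_prop = 196·0.151091 + 3·55837.6 = 168000 μs.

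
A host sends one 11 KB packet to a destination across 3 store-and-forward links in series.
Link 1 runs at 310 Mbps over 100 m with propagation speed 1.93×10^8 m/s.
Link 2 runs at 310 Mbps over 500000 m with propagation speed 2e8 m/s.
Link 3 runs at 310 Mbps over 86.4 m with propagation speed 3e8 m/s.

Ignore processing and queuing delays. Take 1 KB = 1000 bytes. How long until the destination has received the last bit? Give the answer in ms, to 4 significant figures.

L = 88000 bits.
Transmission delay per hop = L/R = 88000/310000000 = 0.283871 ms; 3 hops → 0.851613 ms.
Propagation delays (d/s per hop): 0.000518135, 2.5, 0.000288 ms; sum = 2.50081 ms.
End-to-end = 3.352 ms.

3.352 ms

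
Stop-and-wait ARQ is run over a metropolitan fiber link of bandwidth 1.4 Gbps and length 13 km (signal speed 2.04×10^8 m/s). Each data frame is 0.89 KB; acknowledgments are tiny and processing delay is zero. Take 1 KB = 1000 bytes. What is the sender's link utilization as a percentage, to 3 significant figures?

t_tx = L/R = 7120/1400000000 = 5.08571e-06 s.
t_prop = 13000/204000000 = 6.37255e-05 s; RTT = 0.000127451 s.
Cycle = t_tx + RTT = 0.000132537 s.
Utilization = t_tx / cycle = 5.08571e-06/0.000132537 = 3.84 %.

3.84 %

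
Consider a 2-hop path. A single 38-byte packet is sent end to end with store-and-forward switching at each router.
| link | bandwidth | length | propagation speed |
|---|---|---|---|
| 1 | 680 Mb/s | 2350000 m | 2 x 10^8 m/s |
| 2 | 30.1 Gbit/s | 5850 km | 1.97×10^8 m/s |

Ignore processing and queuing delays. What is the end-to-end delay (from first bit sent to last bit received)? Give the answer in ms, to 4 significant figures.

41.45 ms

L = 38 × 8 = 304 bits.
Transmission delays (L/R per hop): 0.000447059, 1.00997e-05 ms; sum = 0.000457158 ms.
Propagation delays (d/s per hop): 11.75, 29.6954 ms; sum = 41.4454 ms.
End-to-end = 41.45 ms.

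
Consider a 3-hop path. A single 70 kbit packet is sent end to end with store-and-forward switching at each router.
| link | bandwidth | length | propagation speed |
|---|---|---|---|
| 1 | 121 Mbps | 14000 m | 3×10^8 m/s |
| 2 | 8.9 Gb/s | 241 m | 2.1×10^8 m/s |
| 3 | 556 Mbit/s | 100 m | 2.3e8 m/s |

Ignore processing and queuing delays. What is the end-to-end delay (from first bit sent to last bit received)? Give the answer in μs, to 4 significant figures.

L = 70000 bits.
Transmission delays (L/R per hop): 578.512, 7.86517, 125.899 μs; sum = 712.277 μs.
Propagation delays (d/s per hop): 46.6667, 1.14762, 0.434783 μs; sum = 48.2491 μs.
End-to-end = 760.5 μs.

760.5 μs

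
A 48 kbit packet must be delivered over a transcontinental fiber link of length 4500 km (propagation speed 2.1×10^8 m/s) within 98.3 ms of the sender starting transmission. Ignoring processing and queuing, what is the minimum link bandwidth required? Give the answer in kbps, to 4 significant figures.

624.4 kbps

Propagation delay = 4500000 / 210000000 = 21.4286 ms.
Transmission budget = 98.3 − 21.4286 = 76.8714 ms.
R ≥ L / t_tx = 48000 bits / 0.0768714 s = 624.4 kbps.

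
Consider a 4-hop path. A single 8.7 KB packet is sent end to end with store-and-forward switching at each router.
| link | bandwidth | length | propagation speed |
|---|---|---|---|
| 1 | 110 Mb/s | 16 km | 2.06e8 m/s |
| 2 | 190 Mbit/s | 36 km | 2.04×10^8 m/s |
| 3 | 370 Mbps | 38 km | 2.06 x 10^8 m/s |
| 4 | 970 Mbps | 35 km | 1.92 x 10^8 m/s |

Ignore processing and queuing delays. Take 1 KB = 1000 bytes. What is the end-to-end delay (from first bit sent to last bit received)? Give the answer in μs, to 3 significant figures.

1880 μs

L = 69600 bits.
Transmission delays (L/R per hop): 632.727, 366.316, 188.108, 71.7526 μs; sum = 1258.9 μs.
Propagation delays (d/s per hop): 77.6699, 176.471, 184.466, 182.292 μs; sum = 620.898 μs.
End-to-end = 1880 μs.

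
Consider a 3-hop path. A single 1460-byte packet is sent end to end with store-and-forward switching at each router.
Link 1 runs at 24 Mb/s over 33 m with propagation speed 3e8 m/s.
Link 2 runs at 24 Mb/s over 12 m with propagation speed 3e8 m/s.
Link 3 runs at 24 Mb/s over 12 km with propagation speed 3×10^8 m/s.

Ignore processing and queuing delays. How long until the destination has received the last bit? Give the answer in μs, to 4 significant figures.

1500 μs

L = 1460 × 8 = 11680 bits.
Transmission delay per hop = L/R = 11680/24000000 = 486.667 μs; 3 hops → 1460 μs.
Propagation delays (d/s per hop): 0.11, 0.04, 40 μs; sum = 40.15 μs.
End-to-end = 1500 μs.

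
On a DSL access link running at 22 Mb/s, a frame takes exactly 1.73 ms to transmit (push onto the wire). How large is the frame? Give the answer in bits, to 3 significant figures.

L = R × t_tx = 22000000 b/s × 0.00173 s = 38060 bits.

38100 bits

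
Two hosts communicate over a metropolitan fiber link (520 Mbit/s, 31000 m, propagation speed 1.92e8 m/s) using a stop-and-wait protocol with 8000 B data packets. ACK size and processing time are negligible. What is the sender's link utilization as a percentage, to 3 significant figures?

t_tx = L/R = 64000/520000000 = 0.000123077 s.
t_prop = 31000/192000000 = 0.000161458 s; RTT = 0.000322917 s.
Cycle = t_tx + RTT = 0.000445994 s.
Utilization = t_tx / cycle = 0.000123077/0.000445994 = 27.6 %.

27.6 %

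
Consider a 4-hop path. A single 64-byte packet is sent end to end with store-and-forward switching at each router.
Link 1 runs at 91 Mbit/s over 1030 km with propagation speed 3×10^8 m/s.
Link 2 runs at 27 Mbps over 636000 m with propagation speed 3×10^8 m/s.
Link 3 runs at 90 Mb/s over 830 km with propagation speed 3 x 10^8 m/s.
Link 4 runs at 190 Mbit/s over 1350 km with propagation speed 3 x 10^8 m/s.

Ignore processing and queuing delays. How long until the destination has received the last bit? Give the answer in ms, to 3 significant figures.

12.9 ms

L = 64 × 8 = 512 bits.
Transmission delays (L/R per hop): 0.00562637, 0.018963, 0.00568889, 0.00269474 ms; sum = 0.032973 ms.
Propagation delays (d/s per hop): 3.43333, 2.12, 2.76667, 4.5 ms; sum = 12.82 ms.
End-to-end = 12.9 ms.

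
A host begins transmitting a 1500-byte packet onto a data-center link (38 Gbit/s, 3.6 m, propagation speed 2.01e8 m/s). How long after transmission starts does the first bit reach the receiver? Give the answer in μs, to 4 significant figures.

0.01791 μs

First bit experiences only propagation delay: d/s = 3.6/2.01e+08 = 0.01791 μs.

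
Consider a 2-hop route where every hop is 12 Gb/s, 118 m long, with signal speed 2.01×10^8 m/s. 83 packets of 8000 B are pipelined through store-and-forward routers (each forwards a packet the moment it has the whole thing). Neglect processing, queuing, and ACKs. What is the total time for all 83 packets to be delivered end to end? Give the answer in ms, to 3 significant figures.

0.449 ms

Per-hop transmission t_tx = L/R = 64000/12000000000 = 0.00533333 ms.
Per-hop propagation t_prop = 118/2.01e+08 = 0.000587065 ms.
Pipeline fill: first packet needs 2·t_tx to clear all hops; remaining 82 packets each add one t_tx.
Total = (2+83-1)·t_tx + 2·t_prop = 84·0.00533333 + 2·0.000587065 = 0.449 ms.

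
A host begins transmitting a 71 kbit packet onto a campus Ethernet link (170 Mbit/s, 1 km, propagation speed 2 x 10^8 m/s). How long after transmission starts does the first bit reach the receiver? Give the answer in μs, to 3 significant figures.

5.00 μs

First bit experiences only propagation delay: d/s = 1000/200000000 = 5.00 μs.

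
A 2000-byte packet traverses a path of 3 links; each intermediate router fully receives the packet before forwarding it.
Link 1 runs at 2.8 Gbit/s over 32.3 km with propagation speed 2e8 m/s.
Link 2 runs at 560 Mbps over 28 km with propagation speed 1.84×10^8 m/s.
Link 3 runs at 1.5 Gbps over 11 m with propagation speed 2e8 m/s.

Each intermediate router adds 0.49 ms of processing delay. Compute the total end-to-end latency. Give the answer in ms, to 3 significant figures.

1.34 ms

L = 2000 × 8 = 16000 bits.
Transmission delays (L/R per hop): 0.00571429, 0.0285714, 0.0106667 ms; sum = 0.0449524 ms.
Propagation delays (d/s per hop): 0.1615, 0.152174, 5.5e-05 ms; sum = 0.313729 ms.
Processing at 2 router(s): 2 × 0.49 ms = 0.98 ms.
End-to-end = 1.34 ms.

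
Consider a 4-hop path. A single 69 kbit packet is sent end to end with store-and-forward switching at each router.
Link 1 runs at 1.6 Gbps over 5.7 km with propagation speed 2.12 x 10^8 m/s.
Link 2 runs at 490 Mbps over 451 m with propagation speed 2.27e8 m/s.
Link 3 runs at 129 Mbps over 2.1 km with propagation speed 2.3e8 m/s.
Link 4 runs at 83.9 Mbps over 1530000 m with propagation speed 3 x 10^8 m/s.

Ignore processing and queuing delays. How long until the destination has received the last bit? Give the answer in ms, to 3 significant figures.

6.68 ms

L = 69000 bits.
Transmission delays (L/R per hop): 0.043125, 0.140816, 0.534884, 0.822408 ms; sum = 1.54123 ms.
Propagation delays (d/s per hop): 0.0268868, 0.00198678, 0.00913043, 5.1 ms; sum = 5.138 ms.
End-to-end = 6.68 ms.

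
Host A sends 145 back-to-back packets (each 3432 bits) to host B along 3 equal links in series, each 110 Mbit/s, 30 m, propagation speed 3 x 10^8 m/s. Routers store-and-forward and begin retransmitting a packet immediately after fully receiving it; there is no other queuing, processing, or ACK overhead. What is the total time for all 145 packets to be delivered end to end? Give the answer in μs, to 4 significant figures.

Per-hop transmission t_tx = L/R = 3432/110000000 = 31.2 μs.
Per-hop propagation t_prop = 30/300000000 = 0.1 μs.
Pipeline fill: first packet needs 3·t_tx to clear all hops; remaining 144 packets each add one t_tx.
Total = (3+145-1)·t_tx + 3·t_prop = 147·31.2 + 3·0.1 = 4587 μs.

4587 μs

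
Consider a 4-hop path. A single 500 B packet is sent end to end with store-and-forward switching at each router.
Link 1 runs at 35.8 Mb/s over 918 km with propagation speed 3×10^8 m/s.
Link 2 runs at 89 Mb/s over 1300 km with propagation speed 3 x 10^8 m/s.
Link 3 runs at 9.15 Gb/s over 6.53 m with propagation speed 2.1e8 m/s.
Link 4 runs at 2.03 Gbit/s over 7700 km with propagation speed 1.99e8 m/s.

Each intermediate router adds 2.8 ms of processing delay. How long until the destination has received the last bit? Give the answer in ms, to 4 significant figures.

L = 500 × 8 = 4000 bits.
Transmission delays (L/R per hop): 0.111732, 0.0449438, 0.000437158, 0.00197044 ms; sum = 0.159083 ms.
Propagation delays (d/s per hop): 3.06, 4.33333, 3.10952e-05, 38.6935 ms; sum = 46.0868 ms.
Processing at 3 router(s): 3 × 2.8 ms = 8.4 ms.
End-to-end = 54.65 ms.

54.65 ms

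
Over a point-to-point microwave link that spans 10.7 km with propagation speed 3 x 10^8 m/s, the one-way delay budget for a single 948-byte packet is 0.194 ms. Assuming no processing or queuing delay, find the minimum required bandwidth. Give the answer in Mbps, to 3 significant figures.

47.9 Mbps

L = 7584 bits.
Propagation delay = 10700 / 300000000 = 0.0356667 ms.
Transmission budget = 0.194 − 0.0356667 = 0.158333 ms.
R ≥ L / t_tx = 7584 bits / 0.000158333 s = 47.9 Mbps.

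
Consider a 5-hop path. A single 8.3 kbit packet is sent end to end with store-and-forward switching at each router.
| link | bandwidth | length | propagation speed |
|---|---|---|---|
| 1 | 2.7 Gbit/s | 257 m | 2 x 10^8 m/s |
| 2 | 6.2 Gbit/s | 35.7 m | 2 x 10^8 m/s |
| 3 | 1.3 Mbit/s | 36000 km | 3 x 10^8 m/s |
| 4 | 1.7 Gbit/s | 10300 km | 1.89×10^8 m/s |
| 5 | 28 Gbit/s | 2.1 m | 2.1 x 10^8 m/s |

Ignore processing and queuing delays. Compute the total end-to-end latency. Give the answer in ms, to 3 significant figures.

181 ms

L = 8300 bits.
Transmission delays (L/R per hop): 0.00307407, 0.00133871, 6.38462, 0.00488235, 0.000296429 ms; sum = 6.39421 ms.
Propagation delays (d/s per hop): 0.001285, 0.0001785, 120, 54.4974, 1e-05 ms; sum = 174.499 ms.
End-to-end = 181 ms.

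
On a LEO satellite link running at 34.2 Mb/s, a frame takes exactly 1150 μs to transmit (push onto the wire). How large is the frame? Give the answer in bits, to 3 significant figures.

L = R × t_tx = 34200000 b/s × 0.00115 s = 39330 bits.

39300 bits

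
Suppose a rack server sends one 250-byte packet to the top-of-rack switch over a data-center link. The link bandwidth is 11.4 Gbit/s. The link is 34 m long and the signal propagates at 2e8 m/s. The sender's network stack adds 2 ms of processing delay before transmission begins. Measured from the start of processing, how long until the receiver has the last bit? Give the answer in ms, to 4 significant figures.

2.000 ms

L = 250 × 8 = 2000 bits.
Transmission delay = L/R = 2000 / 11400000000 = 0.000175439 ms.
Propagation delay = d/s = 34 m / 200000000 m/s = 0.00017 ms.
Plus processing delay 2 ms = 2 ms.
Total = 2.000 ms.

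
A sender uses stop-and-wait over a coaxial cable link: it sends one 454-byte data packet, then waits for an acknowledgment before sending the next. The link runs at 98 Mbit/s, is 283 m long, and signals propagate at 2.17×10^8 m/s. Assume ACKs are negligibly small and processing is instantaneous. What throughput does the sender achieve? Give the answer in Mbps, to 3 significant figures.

91.6 Mbps

t_tx = L/R = 3632/98000000 = 3.70612e-05 s.
t_prop = 283/217000000 = 1.30415e-06 s; RTT = 2.60829e-06 s.
Cycle = t_tx + RTT = 3.96695e-05 s.
Throughput = L / cycle = 3632 / 3.96695e-05 = 91.6 Mbps.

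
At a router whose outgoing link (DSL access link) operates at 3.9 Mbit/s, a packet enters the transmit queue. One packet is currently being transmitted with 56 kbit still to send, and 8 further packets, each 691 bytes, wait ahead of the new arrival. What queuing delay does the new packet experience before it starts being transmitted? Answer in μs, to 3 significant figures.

25700 μs

Each queued packet: L/R = 5528/3900000 = 1417.44 μs.
8 queued → 11339.5 μs.
Plus remaining 56000 bits of current packet: 14359 μs.
Queuing delay = 25700 μs.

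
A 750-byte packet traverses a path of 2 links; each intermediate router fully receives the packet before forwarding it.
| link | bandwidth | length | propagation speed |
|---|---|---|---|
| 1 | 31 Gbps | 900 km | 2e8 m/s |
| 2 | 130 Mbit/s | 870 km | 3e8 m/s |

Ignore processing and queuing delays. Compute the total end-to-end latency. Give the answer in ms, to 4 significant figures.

L = 750 × 8 = 6000 bits.
Transmission delays (L/R per hop): 0.000193548, 0.0461538 ms; sum = 0.0463474 ms.
Propagation delays (d/s per hop): 4.5, 2.9 ms; sum = 7.4 ms.
End-to-end = 7.446 ms.

7.446 ms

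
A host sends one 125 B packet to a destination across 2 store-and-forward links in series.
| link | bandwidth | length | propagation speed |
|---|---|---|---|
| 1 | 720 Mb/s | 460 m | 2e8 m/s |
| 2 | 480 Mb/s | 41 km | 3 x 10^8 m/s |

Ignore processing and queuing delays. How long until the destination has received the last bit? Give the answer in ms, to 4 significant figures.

0.1424 ms

L = 125 × 8 = 1000 bits.
Transmission delays (L/R per hop): 0.00138889, 0.00208333 ms; sum = 0.00347222 ms.
Propagation delays (d/s per hop): 0.0023, 0.136667 ms; sum = 0.138967 ms.
End-to-end = 0.1424 ms.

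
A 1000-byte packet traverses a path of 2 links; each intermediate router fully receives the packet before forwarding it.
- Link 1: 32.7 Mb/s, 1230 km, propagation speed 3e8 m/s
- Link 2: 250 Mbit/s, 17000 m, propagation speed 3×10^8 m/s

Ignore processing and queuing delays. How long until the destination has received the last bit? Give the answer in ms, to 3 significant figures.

4.43 ms

L = 1000 × 8 = 8000 bits.
Transmission delays (L/R per hop): 0.244648, 0.032 ms; sum = 0.276648 ms.
Propagation delays (d/s per hop): 4.1, 0.0566667 ms; sum = 4.15667 ms.
End-to-end = 4.43 ms.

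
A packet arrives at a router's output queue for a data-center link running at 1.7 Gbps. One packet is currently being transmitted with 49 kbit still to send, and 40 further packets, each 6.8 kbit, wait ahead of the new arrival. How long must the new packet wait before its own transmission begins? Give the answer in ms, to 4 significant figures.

0.1888 ms

Each queued packet: L/R = 6800/1700000000 = 0.004 ms.
40 queued → 0.16 ms.
Plus remaining 49000 bits of current packet: 0.0288235 ms.
Queuing delay = 0.1888 ms.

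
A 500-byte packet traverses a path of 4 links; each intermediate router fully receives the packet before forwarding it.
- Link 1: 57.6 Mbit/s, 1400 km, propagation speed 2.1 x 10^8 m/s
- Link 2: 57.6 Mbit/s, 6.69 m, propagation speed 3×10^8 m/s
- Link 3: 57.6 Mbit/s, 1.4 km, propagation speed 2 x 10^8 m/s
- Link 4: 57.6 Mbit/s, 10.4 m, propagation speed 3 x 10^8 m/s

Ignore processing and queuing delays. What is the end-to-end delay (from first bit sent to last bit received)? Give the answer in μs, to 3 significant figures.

6950 μs

L = 500 × 8 = 4000 bits.
Transmission delay per hop = L/R = 4000/57600000 = 69.4444 μs; 4 hops → 277.778 μs.
Propagation delays (d/s per hop): 6666.67, 0.0223, 7, 0.0346667 μs; sum = 6673.72 μs.
End-to-end = 6950 μs.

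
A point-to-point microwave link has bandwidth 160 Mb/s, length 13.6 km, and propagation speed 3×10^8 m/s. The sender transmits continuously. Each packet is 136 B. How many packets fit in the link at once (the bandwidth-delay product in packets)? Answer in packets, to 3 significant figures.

Propagation delay = 13600 / 300000000 = 4.53333e-05 s.
BDP = R × t_prop = 160000000 × 4.53333e-05 = 7253.33 bits.
In packets of 1088 bits: 6.67 packets.

6.67 packets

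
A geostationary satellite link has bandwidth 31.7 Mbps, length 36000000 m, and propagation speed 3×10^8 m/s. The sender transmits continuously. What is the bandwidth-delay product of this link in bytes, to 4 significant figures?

475500 bytes

Propagation delay = 36000000 / 300000000 = 0.12 s.
BDP = R × t_prop = 31700000 × 0.12 = 3804000 bits.
In bytes: 3804000/8 = 475500 bytes.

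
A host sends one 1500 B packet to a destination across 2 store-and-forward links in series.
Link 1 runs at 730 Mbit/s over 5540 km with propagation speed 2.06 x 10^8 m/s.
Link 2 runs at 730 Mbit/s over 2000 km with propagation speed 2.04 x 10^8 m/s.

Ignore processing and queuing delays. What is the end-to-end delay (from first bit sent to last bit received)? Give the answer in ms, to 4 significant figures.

36.73 ms

L = 1500 × 8 = 12000 bits.
Transmission delay per hop = L/R = 12000/730000000 = 0.0164384 ms; 2 hops → 0.0328767 ms.
Propagation delays (d/s per hop): 26.8932, 9.80392 ms; sum = 36.6971 ms.
End-to-end = 36.73 ms.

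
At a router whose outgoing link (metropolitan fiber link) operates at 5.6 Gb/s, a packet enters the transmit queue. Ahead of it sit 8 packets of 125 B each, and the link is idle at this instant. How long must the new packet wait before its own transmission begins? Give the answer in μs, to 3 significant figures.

Each queued packet: L/R = 1000/5600000000 = 0.178571 μs.
8 queued → 1.42857 μs.
Queuing delay = 1.43 μs.

1.43 μs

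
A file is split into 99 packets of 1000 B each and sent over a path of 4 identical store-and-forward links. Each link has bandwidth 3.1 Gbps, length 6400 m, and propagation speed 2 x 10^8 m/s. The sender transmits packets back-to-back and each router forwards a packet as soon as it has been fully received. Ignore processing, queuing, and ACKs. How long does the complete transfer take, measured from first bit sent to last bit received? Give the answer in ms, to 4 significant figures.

Per-hop transmission t_tx = L/R = 8000/3100000000 = 0.00258065 ms.
Per-hop propagation t_prop = 6400/200000000 = 0.032 ms.
Pipeline fill: first packet needs 4·t_tx to clear all hops; remaining 98 packets each add one t_tx.
Total = (4+99-1)·t_tx + 4·t_prop = 102·0.00258065 + 4·0.032 = 0.3912 ms.

0.3912 ms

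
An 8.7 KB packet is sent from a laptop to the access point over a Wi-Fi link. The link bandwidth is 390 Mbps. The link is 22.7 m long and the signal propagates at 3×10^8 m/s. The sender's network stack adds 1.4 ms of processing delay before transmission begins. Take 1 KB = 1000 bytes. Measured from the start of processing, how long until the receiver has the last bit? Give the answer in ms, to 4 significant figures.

1.579 ms

L = 69600 bits.
Transmission delay = L/R = 69600 / 390000000 = 0.178462 ms.
Propagation delay = d/s = 22.7 m / 300000000 m/s = 7.56667e-05 ms.
Plus processing delay 1.4 ms = 1.4 ms.
Total = 1.579 ms.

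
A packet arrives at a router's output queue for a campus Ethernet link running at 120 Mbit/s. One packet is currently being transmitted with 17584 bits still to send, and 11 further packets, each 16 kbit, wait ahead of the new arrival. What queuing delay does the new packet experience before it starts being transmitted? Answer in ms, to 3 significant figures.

Each queued packet: L/R = 16000/120000000 = 0.133333 ms.
11 queued → 1.46667 ms.
Plus remaining 17584 bits of current packet: 0.146533 ms.
Queuing delay = 1.61 ms.

1.61 ms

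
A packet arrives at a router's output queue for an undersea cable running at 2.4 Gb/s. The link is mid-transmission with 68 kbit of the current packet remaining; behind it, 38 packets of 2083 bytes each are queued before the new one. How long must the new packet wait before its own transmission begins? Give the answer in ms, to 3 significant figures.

Each queued packet: L/R = 16664/2400000000 = 0.00694333 ms.
38 queued → 0.263847 ms.
Plus remaining 68000 bits of current packet: 0.0283333 ms.
Queuing delay = 0.292 ms.

0.292 ms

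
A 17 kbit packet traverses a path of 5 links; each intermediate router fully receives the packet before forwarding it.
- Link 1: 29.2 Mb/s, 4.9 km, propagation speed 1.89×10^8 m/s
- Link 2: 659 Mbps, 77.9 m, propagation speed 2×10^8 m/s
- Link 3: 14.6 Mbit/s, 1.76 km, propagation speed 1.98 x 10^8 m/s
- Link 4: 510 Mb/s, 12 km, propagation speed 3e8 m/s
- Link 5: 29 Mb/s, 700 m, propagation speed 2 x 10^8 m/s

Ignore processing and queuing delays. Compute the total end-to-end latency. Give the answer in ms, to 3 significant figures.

2.47 ms

L = 17000 bits.
Transmission delays (L/R per hop): 0.582192, 0.0257967, 1.16438, 0.0333333, 0.586207 ms; sum = 2.39191 ms.
Propagation delays (d/s per hop): 0.0259259, 0.0003895, 0.00888889, 0.04, 0.0035 ms; sum = 0.0787043 ms.
End-to-end = 2.47 ms.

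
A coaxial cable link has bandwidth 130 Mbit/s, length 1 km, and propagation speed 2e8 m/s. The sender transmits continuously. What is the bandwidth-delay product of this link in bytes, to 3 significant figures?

81.3 bytes

Propagation delay = 1000 / 200000000 = 5e-06 s.
BDP = R × t_prop = 130000000 × 5e-06 = 650 bits.
In bytes: 650/8 = 81.3 bytes.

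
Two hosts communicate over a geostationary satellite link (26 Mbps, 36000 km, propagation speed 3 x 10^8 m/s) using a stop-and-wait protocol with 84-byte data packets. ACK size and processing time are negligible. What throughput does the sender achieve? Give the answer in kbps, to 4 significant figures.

t_tx = L/R = 672/26000000 = 2.58462e-05 s.
t_prop = 36000000/300000000 = 0.12 s; RTT = 0.24 s.
Cycle = t_tx + RTT = 0.240026 s.
Throughput = L / cycle = 672 / 0.240026 = 2.800 kbps.

2.800 kbps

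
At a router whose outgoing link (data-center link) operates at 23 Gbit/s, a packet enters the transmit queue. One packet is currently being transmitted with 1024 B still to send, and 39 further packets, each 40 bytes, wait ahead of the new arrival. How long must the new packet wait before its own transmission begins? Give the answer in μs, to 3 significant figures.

Each queued packet: L/R = 320/23000000000 = 0.013913 μs.
39 queued → 0.542609 μs.
Plus remaining 8192 bits of current packet: 0.356174 μs.
Queuing delay = 0.899 μs.

0.899 μs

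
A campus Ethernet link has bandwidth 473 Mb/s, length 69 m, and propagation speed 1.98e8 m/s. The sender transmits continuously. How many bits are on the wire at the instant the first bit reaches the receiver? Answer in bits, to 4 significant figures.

Propagation delay = 69 / 198000000 = 3.48485e-07 s.
BDP = R × t_prop = 473000000 × 3.48485e-07 = 164.833 bits.

164.8 bits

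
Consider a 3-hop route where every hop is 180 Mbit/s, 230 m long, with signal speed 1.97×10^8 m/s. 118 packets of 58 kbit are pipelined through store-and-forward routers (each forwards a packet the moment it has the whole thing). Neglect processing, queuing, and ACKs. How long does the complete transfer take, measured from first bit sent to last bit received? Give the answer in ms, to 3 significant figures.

Per-hop transmission t_tx = L/R = 58000/180000000 = 0.322222 ms.
Per-hop propagation t_prop = 230/197000000 = 0.00116751 ms.
Pipeline fill: first packet needs 3·t_tx to clear all hops; remaining 117 packets each add one t_tx.
Total = (3+118-1)·t_tx + 3·t_prop = 120·0.322222 + 3·0.00116751 = 38.7 ms.

38.7 ms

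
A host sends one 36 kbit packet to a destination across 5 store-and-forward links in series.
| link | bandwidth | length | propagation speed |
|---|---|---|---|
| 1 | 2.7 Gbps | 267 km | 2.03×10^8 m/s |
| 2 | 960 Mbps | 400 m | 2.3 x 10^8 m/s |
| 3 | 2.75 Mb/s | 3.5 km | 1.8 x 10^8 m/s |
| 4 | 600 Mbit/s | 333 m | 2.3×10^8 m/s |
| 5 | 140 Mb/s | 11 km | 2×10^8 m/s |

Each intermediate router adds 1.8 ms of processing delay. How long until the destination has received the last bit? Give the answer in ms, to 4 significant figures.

22.05 ms

L = 36000 bits.
Transmission delays (L/R per hop): 0.0133333, 0.0375, 13.0909, 0.06, 0.257143 ms; sum = 13.4589 ms.
Propagation delays (d/s per hop): 1.31527, 0.00173913, 0.0194444, 0.00144783, 0.055 ms; sum = 1.3929 ms.
Processing at 4 router(s): 4 × 1.8 ms = 7.2 ms.
End-to-end = 22.05 ms.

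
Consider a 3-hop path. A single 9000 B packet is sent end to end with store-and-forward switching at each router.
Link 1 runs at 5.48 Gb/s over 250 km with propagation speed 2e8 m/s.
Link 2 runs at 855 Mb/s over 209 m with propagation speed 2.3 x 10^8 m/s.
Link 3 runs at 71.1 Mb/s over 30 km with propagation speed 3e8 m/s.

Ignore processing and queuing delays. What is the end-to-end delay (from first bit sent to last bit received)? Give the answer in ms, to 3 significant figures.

L = 9000 × 8 = 72000 bits.
Transmission delays (L/R per hop): 0.0131387, 0.0842105, 1.01266 ms; sum = 1.11001 ms.
Propagation delays (d/s per hop): 1.25, 0.000908696, 0.1 ms; sum = 1.35091 ms.
End-to-end = 2.46 ms.

2.46 ms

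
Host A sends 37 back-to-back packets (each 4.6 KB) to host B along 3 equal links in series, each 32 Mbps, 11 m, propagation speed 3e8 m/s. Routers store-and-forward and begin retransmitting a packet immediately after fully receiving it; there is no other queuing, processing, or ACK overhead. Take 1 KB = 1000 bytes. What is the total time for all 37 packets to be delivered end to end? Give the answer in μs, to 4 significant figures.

Per-hop transmission t_tx = L/R = 36800/32000000 = 1150 μs.
Per-hop propagation t_prop = 11/300000000 = 0.0366667 μs.
Pipeline fill: first packet needs 3·t_tx to clear all hops; remaining 36 packets each add one t_tx.
Total = (3+37-1)·t_tx + 3·t_prop = 39·1150 + 3·0.0366667 = 44850 μs.

44850 μs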